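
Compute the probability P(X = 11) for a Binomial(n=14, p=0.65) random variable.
0.136569

We have X ~ Binomial(n=14, p=0.65).

For a Binomial distribution, the PMF gives us the probability of each outcome.

Using the PMF formula:
P(X = 11) = 0.136569

Rounded to 4 decimal places: 0.1366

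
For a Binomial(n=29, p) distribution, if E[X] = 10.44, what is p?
p = 0.36

For a Binomial(n, p) distribution:
E[X] = n × p

Given n = 29 and E[X] = 10.44:
10.44 = 29 × p
p = 10.44 / 29 = 0.36

Verification: Binomial(29, 0.36) has E[X] = 10.44 ✓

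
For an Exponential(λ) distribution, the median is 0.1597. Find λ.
λ = 4.3403

For X ~ Exponential(λ), the CDF is F(x) = 1 - e^(-λx).
The median m satisfies F(m) = 0.5:
1 - e^(-λm) = 0.5
e^(-λm) = 0.5
λm = ln(2)
m = ln(2) / λ

Given m = 0.1597:
λ = ln(2) / 0.1597 = 0.693147 / 0.1597 = 4.3403

Verification: ln(2) / 4.3403 = 0.1597 ✓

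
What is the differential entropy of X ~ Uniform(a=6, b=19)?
2.5649 nats

We have X ~ Uniform(a=6, b=19).

The differential entropy measures the uncertainty or information content of the distribution.

For a Uniform distribution with a=6, b=19:
h(X) = 2.5649 nats

(In bits, this would be 3.7004 bits.)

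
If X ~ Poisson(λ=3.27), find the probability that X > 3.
0.413026

We have X ~ Poisson(λ=3.27).

P(X > 3) = 1 - P(X ≤ 3)
                = 1 - F(3)
                = 1 - 0.586974
                = 0.413026

So there's approximately a 41.3% chance that X exceeds 3.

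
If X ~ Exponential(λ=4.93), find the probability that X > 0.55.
0.066437

We have X ~ Exponential(λ=4.93).

P(X > 0.55) = 1 - P(X ≤ 0.55)
                = 1 - F(0.55)
                = 1 - 0.933563
                = 0.066437

So there's approximately a 6.6% chance that X exceeds 0.55.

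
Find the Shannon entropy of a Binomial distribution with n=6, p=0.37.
1.5750 nats

We have X ~ Binomial(n=6, p=0.37).

The Shannon entropy measures the uncertainty or information content of the distribution.

For a Binomial distribution with n=6, p=0.37:
H(X) = 1.5750 nats

(In bits, this would be 2.2722 bits.)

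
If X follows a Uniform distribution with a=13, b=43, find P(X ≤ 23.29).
0.343000

We have X ~ Uniform(a=13, b=43).

The CDF gives us P(X ≤ k).

Using the CDF:
P(X ≤ 23.29) = 0.343000

This means there's approximately a 34.3% chance that X is at most 23.29.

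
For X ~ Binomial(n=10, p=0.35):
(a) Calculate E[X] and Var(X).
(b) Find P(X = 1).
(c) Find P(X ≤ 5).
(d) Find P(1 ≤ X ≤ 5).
(a) E[X] = 3.5000, Var(X) = 2.2750
(b) P(X = 1) = 0.072492
(c) P(X ≤ 5) = 0.905066
(d) P(1 ≤ X ≤ 5) = 0.891603

We have X ~ Binomial(n=10, p=0.35).

(a) Moments:
E[X] = 3.5000
Var(X) = 2.2750
σ = √Var(X) = 1.5083

(b) Point probability using PMF:
P(X = 1) = 0.072492

(c) Cumulative probability using CDF:
P(X ≤ 5) = F(5) = 0.905066

(d) Range probability:
P(1 ≤ X ≤ 5) = P(X ≤ 5) - P(X ≤ 0)
                   = F(5) - F(0)
                   = 0.905066 - 0.013463
                   = 0.891603

This means approximately 89.2% of outcomes fall in the interval [1, 5].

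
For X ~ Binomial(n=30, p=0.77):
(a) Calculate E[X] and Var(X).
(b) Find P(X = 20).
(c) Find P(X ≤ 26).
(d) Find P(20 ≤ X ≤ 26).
(a) E[X] = 23.1000, Var(X) = 5.3130
(b) P(X = 20) = 0.066814
(c) P(X ≤ 26) = 0.938262
(d) P(20 ≤ X ≤ 26) = 0.874021

We have X ~ Binomial(n=30, p=0.77).

(a) Moments:
E[X] = 23.1000
Var(X) = 5.3130
σ = √Var(X) = 2.3050

(b) Point probability using PMF:
P(X = 20) = 0.066814

(c) Cumulative probability using CDF:
P(X ≤ 26) = F(26) = 0.938262

(d) Range probability:
P(20 ≤ X ≤ 26) = P(X ≤ 26) - P(X ≤ 19)
                   = F(26) - F(19)
                   = 0.938262 - 0.064241
                   = 0.874021

This means approximately 87.4% of outcomes fall in the interval [20, 26].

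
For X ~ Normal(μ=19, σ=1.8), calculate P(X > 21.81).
0.059249

We have X ~ Normal(μ=19, σ=1.8).

P(X > 21.81) = 1 - P(X ≤ 21.81)
                = 1 - F(21.81)
                = 1 - 0.940751
                = 0.059249

So there's approximately a 5.9% chance that X exceeds 21.81.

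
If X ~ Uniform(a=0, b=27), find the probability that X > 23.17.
0.141852

We have X ~ Uniform(a=0, b=27).

P(X > 23.17) = 1 - P(X ≤ 23.17)
                = 1 - F(23.17)
                = 1 - 0.858148
                = 0.141852

So there's approximately a 14.2% chance that X exceeds 23.17.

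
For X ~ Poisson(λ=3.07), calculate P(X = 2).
0.218757

We have X ~ Poisson(λ=3.07).

For a Poisson distribution, the PMF gives us the probability of each outcome.

Using the PMF formula:
P(X = 2) = 0.218757

Rounded to 4 decimal places: 0.2188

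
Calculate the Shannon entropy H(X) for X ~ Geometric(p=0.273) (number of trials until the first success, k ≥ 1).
2.1473 nats

We have X ~ Geometric(p=0.273) (number of trials until the first success, k ≥ 1).

The Shannon entropy measures the uncertainty or information content of the distribution.

For a Geometric distribution with p=0.273 (number of trials until the first success, k ≥ 1):
H(X) = 2.1473 nats

(In bits, this would be 3.0979 bits.)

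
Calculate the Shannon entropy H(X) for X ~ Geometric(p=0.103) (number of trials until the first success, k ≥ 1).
3.2197 nats

We have X ~ Geometric(p=0.103) (number of trials until the first success, k ≥ 1).

The Shannon entropy measures the uncertainty or information content of the distribution.

For a Geometric distribution with p=0.103 (number of trials until the first success, k ≥ 1):
H(X) = 3.2197 nats

(In bits, this would be 4.6450 bits.)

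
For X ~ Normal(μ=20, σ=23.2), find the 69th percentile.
31.5037

We have X ~ Normal(μ=20, σ=23.2).

We want to find x such that P(X ≤ x) = 0.69.

This is the 69th percentile, which means 69% of values fall below this point.

Using the inverse CDF (quantile function):
x = F⁻¹(0.69) = 31.5037

Verification: P(X ≤ 31.5037) = 0.69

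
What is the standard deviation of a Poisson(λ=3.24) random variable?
1.8000

We have X ~ Poisson(λ=3.24).

For a Poisson distribution with λ=3.24:
σ = √Var(X) = 1.8000

The standard deviation is the square root of the variance.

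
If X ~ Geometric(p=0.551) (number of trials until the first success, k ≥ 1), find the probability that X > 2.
0.201601

We have X ~ Geometric(p=0.551) (number of trials until the first success, k ≥ 1).

P(X > 2) = 1 - P(X ≤ 2)
                = 1 - F(2)
                = 1 - 0.798399
                = 0.201601

So there's approximately a 20.2% chance that X exceeds 2.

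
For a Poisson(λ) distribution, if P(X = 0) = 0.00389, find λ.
λ = 5.5493

For a Poisson(λ) distribution, the PMF at 0 is:
P(X = 0) = λ^0 e^(-λ) / 0! = e^(-λ)

Given P(X = 0) = 0.00389:
e^(-λ) = 0.00389
-λ = ln(0.00389)
λ = -ln(0.00389) = 5.5493

Verification: e^(-5.5493) = 0.00389 ✓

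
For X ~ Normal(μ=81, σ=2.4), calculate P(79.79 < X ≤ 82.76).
0.461250

We have X ~ Normal(μ=81, σ=2.4).

To find P(79.79 < X ≤ 82.76), we use:
P(79.79 < X ≤ 82.76) = P(X ≤ 82.76) - P(X ≤ 79.79)
                 = F(82.76) - F(79.79)
                 = 0.768322 - 0.307072
                 = 0.461250

So there's approximately a 46.1% chance that X falls in this range.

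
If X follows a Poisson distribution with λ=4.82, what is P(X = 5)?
0.174886

We have X ~ Poisson(λ=4.82).

For a Poisson distribution, the PMF gives us the probability of each outcome.

Using the PMF formula:
P(X = 5) = 0.174886

Rounded to 4 decimal places: 0.1749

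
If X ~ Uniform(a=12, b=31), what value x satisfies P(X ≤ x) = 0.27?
17.1300

We have X ~ Uniform(a=12, b=31).

We want to find x such that P(X ≤ x) = 0.27.

This is the 27th percentile, which means 27% of values fall below this point.

Using the inverse CDF (quantile function):
x = F⁻¹(0.27) = 17.1300

Verification: P(X ≤ 17.1300) = 0.27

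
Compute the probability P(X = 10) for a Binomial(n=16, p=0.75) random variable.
0.110097

We have X ~ Binomial(n=16, p=0.75).

For a Binomial distribution, the PMF gives us the probability of each outcome.

Using the PMF formula:
P(X = 10) = 0.110097

Rounded to 4 decimal places: 0.1101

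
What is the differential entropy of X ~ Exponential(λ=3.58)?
-0.2754 nats

We have X ~ Exponential(λ=3.58).

The differential entropy measures the uncertainty or information content of the distribution.

For an Exponential distribution with λ=3.58:
h(X) = -0.2754 nats

(In bits, this would be -0.3973 bits.)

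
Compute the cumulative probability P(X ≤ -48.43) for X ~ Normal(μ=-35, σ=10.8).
0.106838

We have X ~ Normal(μ=-35, σ=10.8).

The CDF gives us P(X ≤ k).

Using the CDF:
P(X ≤ -48.43) = 0.106838

This means there's approximately a 10.7% chance that X is at most -48.43.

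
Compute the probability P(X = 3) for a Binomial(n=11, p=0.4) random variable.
0.177367

We have X ~ Binomial(n=11, p=0.4).

For a Binomial distribution, the PMF gives us the probability of each outcome.

Using the PMF formula:
P(X = 3) = 0.177367

Rounded to 4 decimal places: 0.1774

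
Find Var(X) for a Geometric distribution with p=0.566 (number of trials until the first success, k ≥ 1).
1.3547

We have X ~ Geometric(p=0.566) (number of trials until the first success, k ≥ 1).

For a Geometric distribution with p=0.566 (number of trials until the first success, k ≥ 1):
Var(X) = 1.3547

The variance measures the spread of the distribution around the mean.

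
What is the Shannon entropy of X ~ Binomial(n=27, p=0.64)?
2.3316 nats

We have X ~ Binomial(n=27, p=0.64).

The Shannon entropy measures the uncertainty or information content of the distribution.

For a Binomial distribution with n=27, p=0.64:
H(X) = 2.3316 nats

(In bits, this would be 3.3638 bits.)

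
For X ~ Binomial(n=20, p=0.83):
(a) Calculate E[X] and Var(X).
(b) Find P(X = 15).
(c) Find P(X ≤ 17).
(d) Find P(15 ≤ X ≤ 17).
(a) E[X] = 16.6000, Var(X) = 2.8220
(b) P(X = 15) = 0.134543
(c) P(X ≤ 17) = 0.685414
(d) P(15 ≤ X ≤ 17) = 0.575638

We have X ~ Binomial(n=20, p=0.83).

(a) Moments:
E[X] = 16.6000
Var(X) = 2.8220
σ = √Var(X) = 1.6799

(b) Point probability using PMF:
P(X = 15) = 0.134543

(c) Cumulative probability using CDF:
P(X ≤ 17) = F(17) = 0.685414

(d) Range probability:
P(15 ≤ X ≤ 17) = P(X ≤ 17) - P(X ≤ 14)
                   = F(17) - F(14)
                   = 0.685414 - 0.109776
                   = 0.575638

This means approximately 57.6% of outcomes fall in the interval [15, 17].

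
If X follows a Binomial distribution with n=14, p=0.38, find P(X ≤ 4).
0.333391

We have X ~ Binomial(n=14, p=0.38).

The CDF gives us P(X ≤ k).

Using the CDF:
P(X ≤ 4) = 0.333391

This means there's approximately a 33.3% chance that X is at most 4.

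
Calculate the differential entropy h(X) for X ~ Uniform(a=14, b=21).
1.9459 nats

We have X ~ Uniform(a=14, b=21).

The differential entropy measures the uncertainty or information content of the distribution.

For a Uniform distribution with a=14, b=21:
h(X) = 1.9459 nats

(In bits, this would be 2.8074 bits.)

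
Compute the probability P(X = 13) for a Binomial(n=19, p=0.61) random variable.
0.154581

We have X ~ Binomial(n=19, p=0.61).

For a Binomial distribution, the PMF gives us the probability of each outcome.

Using the PMF formula:
P(X = 13) = 0.154581

Rounded to 4 decimal places: 0.1546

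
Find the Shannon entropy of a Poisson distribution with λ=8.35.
2.4694 nats

We have X ~ Poisson(λ=8.35).

The Shannon entropy measures the uncertainty or information content of the distribution.

For a Poisson distribution with λ=8.35:
H(X) = 2.4694 nats

(In bits, this would be 3.5625 bits.)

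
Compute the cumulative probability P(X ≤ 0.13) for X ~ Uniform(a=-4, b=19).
0.179565

We have X ~ Uniform(a=-4, b=19).

The CDF gives us P(X ≤ k).

Using the CDF:
P(X ≤ 0.13) = 0.179565

This means there's approximately a 18.0% chance that X is at most 0.13.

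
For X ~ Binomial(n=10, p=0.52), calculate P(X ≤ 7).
0.929784

We have X ~ Binomial(n=10, p=0.52).

The CDF gives us P(X ≤ k).

Using the CDF:
P(X ≤ 7) = 0.929784

This means there's approximately a 93.0% chance that X is at most 7.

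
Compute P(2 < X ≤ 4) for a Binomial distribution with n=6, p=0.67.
0.545339

We have X ~ Binomial(n=6, p=0.67).

To find P(2 < X ≤ 4), we use:
P(2 < X ≤ 4) = P(X ≤ 4) - P(X ≤ 2)
                 = F(4) - F(2)
                 = 0.642217 - 0.096878
                 = 0.545339

So there's approximately a 54.5% chance that X falls in this range.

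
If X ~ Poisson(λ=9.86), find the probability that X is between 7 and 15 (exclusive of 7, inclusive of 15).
0.722854

We have X ~ Poisson(λ=9.86).

To find P(7 < X ≤ 15), we use:
P(7 < X ≤ 15) = P(X ≤ 15) - P(X ≤ 7)
                 = F(15) - F(7)
                 = 0.955952 - 0.233097
                 = 0.722854

So there's approximately a 72.3% chance that X falls in this range.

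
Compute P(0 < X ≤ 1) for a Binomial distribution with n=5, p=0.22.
0.407166

We have X ~ Binomial(n=5, p=0.22).

To find P(0 < X ≤ 1), we use:
P(0 < X ≤ 1) = P(X ≤ 1) - P(X ≤ 0)
                 = F(1) - F(0)
                 = 0.695883 - 0.288717
                 = 0.407166

So there's approximately a 40.7% chance that X falls in this range.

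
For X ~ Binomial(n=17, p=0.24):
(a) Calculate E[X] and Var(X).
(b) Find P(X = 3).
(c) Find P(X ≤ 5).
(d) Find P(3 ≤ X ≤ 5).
(a) E[X] = 4.0800, Var(X) = 3.1008
(b) P(X = 3) = 0.201620
(c) P(X ≤ 5) = 0.795081
(d) P(3 ≤ X ≤ 5) = 0.607428

We have X ~ Binomial(n=17, p=0.24).

(a) Moments:
E[X] = 4.0800
Var(X) = 3.1008
σ = √Var(X) = 1.7609

(b) Point probability using PMF:
P(X = 3) = 0.201620

(c) Cumulative probability using CDF:
P(X ≤ 5) = F(5) = 0.795081

(d) Range probability:
P(3 ≤ X ≤ 5) = P(X ≤ 5) - P(X ≤ 2)
                   = F(5) - F(2)
                   = 0.795081 - 0.187653
                   = 0.607428

This means approximately 60.7% of outcomes fall in the interval [3, 5].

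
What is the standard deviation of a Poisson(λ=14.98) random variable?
3.8704

We have X ~ Poisson(λ=14.98).

For a Poisson distribution with λ=14.98:
σ = √Var(X) = 3.8704

The standard deviation is the square root of the variance.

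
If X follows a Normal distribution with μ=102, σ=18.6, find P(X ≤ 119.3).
0.823842

We have X ~ Normal(μ=102, σ=18.6).

The CDF gives us P(X ≤ k).

Using the CDF:
P(X ≤ 119.3) = 0.823842

This means there's approximately a 82.4% chance that X is at most 119.3.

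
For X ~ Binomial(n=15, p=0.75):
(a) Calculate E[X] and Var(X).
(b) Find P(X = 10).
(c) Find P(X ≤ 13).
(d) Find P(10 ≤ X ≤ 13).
(a) E[X] = 11.2500, Var(X) = 2.8125
(b) P(X = 10) = 0.165146
(c) P(X ≤ 13) = 0.919819
(d) P(10 ≤ X ≤ 13) = 0.771451

We have X ~ Binomial(n=15, p=0.75).

(a) Moments:
E[X] = 11.2500
Var(X) = 2.8125
σ = √Var(X) = 1.6771

(b) Point probability using PMF:
P(X = 10) = 0.165146

(c) Cumulative probability using CDF:
P(X ≤ 13) = F(13) = 0.919819

(d) Range probability:
P(10 ≤ X ≤ 13) = P(X ≤ 13) - P(X ≤ 9)
                   = F(13) - F(9)
                   = 0.919819 - 0.148368
                   = 0.771451

This means approximately 77.1% of outcomes fall in the interval [10, 13].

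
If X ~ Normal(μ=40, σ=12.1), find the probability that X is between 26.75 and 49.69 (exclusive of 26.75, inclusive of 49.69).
0.651635

We have X ~ Normal(μ=40, σ=12.1).

To find P(26.75 < X ≤ 49.69), we use:
P(26.75 < X ≤ 49.69) = P(X ≤ 49.69) - P(X ≤ 26.75)
                 = F(49.69) - F(26.75)
                 = 0.788384 - 0.136749
                 = 0.651635

So there's approximately a 65.2% chance that X falls in this range.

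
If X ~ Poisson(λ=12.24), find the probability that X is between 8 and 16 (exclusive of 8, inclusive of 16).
0.745235

We have X ~ Poisson(λ=12.24).

To find P(8 < X ≤ 16), we use:
P(8 < X ≤ 16) = P(X ≤ 16) - P(X ≤ 8)
                 = F(16) - F(8)
                 = 0.885158 - 0.139923
                 = 0.745235

So there's approximately a 74.5% chance that X falls in this range.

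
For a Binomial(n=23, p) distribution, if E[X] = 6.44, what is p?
p = 0.28

For a Binomial(n, p) distribution:
E[X] = n × p

Given n = 23 and E[X] = 6.44:
6.44 = 23 × p
p = 6.44 / 23 = 0.28

Verification: Binomial(23, 0.28) has E[X] = 6.44 ✓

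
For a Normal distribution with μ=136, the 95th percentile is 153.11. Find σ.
σ = 10.4021

For X ~ Normal(μ, σ), the p-th percentile satisfies x = μ + z_p × σ,
where z_p = Φ⁻¹(p) is the standard normal quantile.

Step 1: z_{0.95} = Φ⁻¹(0.95) = 1.6449

Step 2: Solve for σ:
153.11 = 136 + 1.6449 × σ
σ = (153.11 - 136) / 1.6449
σ = 17.11 / 1.6449
σ = 10.4021

Verification: μ + z × σ = 136 + 1.6449 × 10.4021 = 153.11 ✓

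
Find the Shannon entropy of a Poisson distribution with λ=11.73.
2.6426 nats

We have X ~ Poisson(λ=11.73).

The Shannon entropy measures the uncertainty or information content of the distribution.

For a Poisson distribution with λ=11.73:
H(X) = 2.6426 nats

(In bits, this would be 3.8124 bits.)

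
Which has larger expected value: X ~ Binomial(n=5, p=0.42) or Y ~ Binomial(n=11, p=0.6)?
Y has larger mean (6.6000 > 2.1000)

Compute the expected value for each distribution:

X ~ Binomial(n=5, p=0.42):
E[X] = 2.1000

Y ~ Binomial(n=11, p=0.6):
E[Y] = 6.6000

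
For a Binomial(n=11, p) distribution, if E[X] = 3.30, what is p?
p = 0.3

For a Binomial(n, p) distribution:
E[X] = n × p

Given n = 11 and E[X] = 3.30:
3.30 = 11 × p
p = 3.30 / 11 = 0.3

Verification: Binomial(11, 0.3) has E[X] = 3.30 ✓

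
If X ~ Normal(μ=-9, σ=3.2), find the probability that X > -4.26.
0.069270

We have X ~ Normal(μ=-9, σ=3.2).

P(X > -4.26) = 1 - P(X ≤ -4.26)
                = 1 - F(-4.26)
                = 1 - 0.930730
                = 0.069270

So there's approximately a 6.9% chance that X exceeds -4.26.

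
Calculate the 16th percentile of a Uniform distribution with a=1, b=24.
4.6800

We have X ~ Uniform(a=1, b=24).

We want to find x such that P(X ≤ x) = 0.16.

This is the 16th percentile, which means 16% of values fall below this point.

Using the inverse CDF (quantile function):
x = F⁻¹(0.16) = 4.6800

Verification: P(X ≤ 4.6800) = 0.16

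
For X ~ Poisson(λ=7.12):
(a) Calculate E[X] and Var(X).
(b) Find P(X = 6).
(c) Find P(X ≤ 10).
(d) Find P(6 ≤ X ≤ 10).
(a) E[X] = 7.1200, Var(X) = 7.1200
(b) P(X = 6) = 0.146343
(c) P(X ≤ 10) = 0.892743
(d) P(6 ≤ X ≤ 10) = 0.607097

We have X ~ Poisson(λ=7.12).

(a) Moments:
E[X] = 7.1200
Var(X) = 7.1200
σ = √Var(X) = 2.6683

(b) Point probability using PMF:
P(X = 6) = 0.146343

(c) Cumulative probability using CDF:
P(X ≤ 10) = F(10) = 0.892743

(d) Range probability:
P(6 ≤ X ≤ 10) = P(X ≤ 10) - P(X ≤ 5)
                   = F(10) - F(5)
                   = 0.892743 - 0.285646
                   = 0.607097

This means approximately 60.7% of outcomes fall in the interval [6, 10].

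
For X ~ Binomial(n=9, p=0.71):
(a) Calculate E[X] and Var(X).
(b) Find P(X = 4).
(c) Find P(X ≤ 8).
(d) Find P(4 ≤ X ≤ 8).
(a) E[X] = 6.3900, Var(X) = 1.8531
(b) P(X = 4) = 0.065674
(c) P(X ≤ 8) = 0.954151
(d) P(4 ≤ X ≤ 8) = 0.932804

We have X ~ Binomial(n=9, p=0.71).

(a) Moments:
E[X] = 6.3900
Var(X) = 1.8531
σ = √Var(X) = 1.3613

(b) Point probability using PMF:
P(X = 4) = 0.065674

(c) Cumulative probability using CDF:
P(X ≤ 8) = F(8) = 0.954151

(d) Range probability:
P(4 ≤ X ≤ 8) = P(X ≤ 8) - P(X ≤ 3)
                   = F(8) - F(3)
                   = 0.954151 - 0.021348
                   = 0.932804

This means approximately 93.3% of outcomes fall in the interval [4, 8].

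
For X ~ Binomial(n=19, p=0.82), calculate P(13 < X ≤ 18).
0.865941

We have X ~ Binomial(n=19, p=0.82).

To find P(13 < X ≤ 18), we use:
P(13 < X ≤ 18) = P(X ≤ 18) - P(X ≤ 13)
                 = F(18) - F(13)
                 = 0.976961 - 0.111020
                 = 0.865941

So there's approximately a 86.6% chance that X falls in this range.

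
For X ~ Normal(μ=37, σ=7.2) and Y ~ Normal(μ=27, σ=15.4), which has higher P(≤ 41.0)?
Y has higher probability (P(Y ≤ 41.0) = 0.8183 > P(X ≤ 41.0) = 0.7107)

Compute P(≤ 41.0) for each distribution:

X ~ Normal(μ=37, σ=7.2):
P(X ≤ 41.0) = 0.7107

Y ~ Normal(μ=27, σ=15.4):
P(Y ≤ 41.0) = 0.8183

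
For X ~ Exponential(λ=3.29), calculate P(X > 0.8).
0.071934

We have X ~ Exponential(λ=3.29).

P(X > 0.8) = 1 - P(X ≤ 0.8)
                = 1 - F(0.8)
                = 1 - 0.928066
                = 0.071934

So there's approximately a 7.2% chance that X exceeds 0.8.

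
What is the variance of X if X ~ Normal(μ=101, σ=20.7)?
428.4900

We have X ~ Normal(μ=101, σ=20.7).

For a Normal distribution with μ=101, σ=20.7:
Var(X) = 428.4900

The variance measures the spread of the distribution around the mean.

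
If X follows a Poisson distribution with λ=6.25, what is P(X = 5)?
0.153419

We have X ~ Poisson(λ=6.25).

For a Poisson distribution, the PMF gives us the probability of each outcome.

Using the PMF formula:
P(X = 5) = 0.153419

Rounded to 4 decimal places: 0.1534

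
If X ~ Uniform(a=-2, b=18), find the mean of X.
8.0000

We have X ~ Uniform(a=-2, b=18).

For a Uniform distribution with a=-2, b=18:
E[X] = 8.0000

This is the expected (average) value of X.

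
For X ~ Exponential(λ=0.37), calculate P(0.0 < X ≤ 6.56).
0.911716

We have X ~ Exponential(λ=0.37).

To find P(0.0 < X ≤ 6.56), we use:
P(0.0 < X ≤ 6.56) = P(X ≤ 6.56) - P(X ≤ 0.0)
                 = F(6.56) - F(0.0)
                 = 0.911716 - 0.000000
                 = 0.911716

So there's approximately a 91.2% chance that X falls in this range.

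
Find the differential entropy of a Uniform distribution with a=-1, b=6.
1.9459 nats

We have X ~ Uniform(a=-1, b=6).

The differential entropy measures the uncertainty or information content of the distribution.

For a Uniform distribution with a=-1, b=6:
h(X) = 1.9459 nats

(In bits, this would be 2.8074 bits.)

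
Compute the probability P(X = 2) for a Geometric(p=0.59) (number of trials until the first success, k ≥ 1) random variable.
0.241900

We have X ~ Geometric(p=0.59) (number of trials until the first success, k ≥ 1).

For a Geometric distribution, the PMF gives us the probability of each outcome.

Using the PMF formula:
P(X = 2) = 0.241900

Rounded to 4 decimal places: 0.2419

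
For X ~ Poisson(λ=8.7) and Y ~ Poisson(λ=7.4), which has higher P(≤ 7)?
Y has higher probability (P(Y ≤ 7) = 0.5393 > P(X ≤ 7) = 0.3602)

Compute P(≤ 7) for each distribution:

X ~ Poisson(λ=8.7):
P(X ≤ 7) = 0.3602

Y ~ Poisson(λ=7.4):
P(Y ≤ 7) = 0.5393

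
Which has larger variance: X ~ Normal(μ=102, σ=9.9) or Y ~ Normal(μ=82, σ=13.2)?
Y has larger variance (174.2400 > 98.0100)

Compute the variance for each distribution:

X ~ Normal(μ=102, σ=9.9):
Var(X) = 98.0100

Y ~ Normal(μ=82, σ=13.2):
Var(Y) = 174.2400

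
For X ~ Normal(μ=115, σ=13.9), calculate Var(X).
193.2100

We have X ~ Normal(μ=115, σ=13.9).

For a Normal distribution with μ=115, σ=13.9:
Var(X) = 193.2100

The variance measures the spread of the distribution around the mean.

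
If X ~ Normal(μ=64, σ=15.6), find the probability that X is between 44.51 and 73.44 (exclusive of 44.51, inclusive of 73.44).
0.621686

We have X ~ Normal(μ=64, σ=15.6).

To find P(44.51 < X ≤ 73.44), we use:
P(44.51 < X ≤ 73.44) = P(X ≤ 73.44) - P(X ≤ 44.51)
                 = F(73.44) - F(44.51)
                 = 0.727453 - 0.105767
                 = 0.621686

So there's approximately a 62.2% chance that X falls in this range.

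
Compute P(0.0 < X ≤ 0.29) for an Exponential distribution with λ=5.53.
0.798849

We have X ~ Exponential(λ=5.53).

To find P(0.0 < X ≤ 0.29), we use:
P(0.0 < X ≤ 0.29) = P(X ≤ 0.29) - P(X ≤ 0.0)
                 = F(0.29) - F(0.0)
                 = 0.798849 - 0.000000
                 = 0.798849

So there's approximately a 79.9% chance that X falls in this range.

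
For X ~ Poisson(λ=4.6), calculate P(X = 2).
0.106348

We have X ~ Poisson(λ=4.6).

For a Poisson distribution, the PMF gives us the probability of each outcome.

Using the PMF formula:
P(X = 2) = 0.106348

Rounded to 4 decimal places: 0.1063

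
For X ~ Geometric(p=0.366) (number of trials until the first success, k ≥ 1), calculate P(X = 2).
0.232044

We have X ~ Geometric(p=0.366) (number of trials until the first success, k ≥ 1).

For a Geometric distribution, the PMF gives us the probability of each outcome.

Using the PMF formula:
P(X = 2) = 0.232044

Rounded to 4 decimal places: 0.2320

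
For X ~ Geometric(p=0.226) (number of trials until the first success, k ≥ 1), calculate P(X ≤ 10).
0.922837

We have X ~ Geometric(p=0.226) (number of trials until the first success, k ≥ 1).

The CDF gives us P(X ≤ k).

Using the CDF:
P(X ≤ 10) = 0.922837

This means there's approximately a 92.3% chance that X is at most 10.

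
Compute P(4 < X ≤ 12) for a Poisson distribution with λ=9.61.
0.789452

We have X ~ Poisson(λ=9.61).

To find P(4 < X ≤ 12), we use:
P(4 < X ≤ 12) = P(X ≤ 12) - P(X ≤ 4)
                 = F(12) - F(4)
                 = 0.827008 - 0.037556
                 = 0.789452

So there's approximately a 78.9% chance that X falls in this range.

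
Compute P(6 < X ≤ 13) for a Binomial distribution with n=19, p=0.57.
0.870912

We have X ~ Binomial(n=19, p=0.57).

To find P(6 < X ≤ 13), we use:
P(6 < X ≤ 13) = P(X ≤ 13) - P(X ≤ 6)
                 = F(13) - F(6)
                 = 0.893651 - 0.022739
                 = 0.870912

So there's approximately a 87.1% chance that X falls in this range.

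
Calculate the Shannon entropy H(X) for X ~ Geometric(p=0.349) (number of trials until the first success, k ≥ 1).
1.8534 nats

We have X ~ Geometric(p=0.349) (number of trials until the first success, k ≥ 1).

The Shannon entropy measures the uncertainty or information content of the distribution.

For a Geometric distribution with p=0.349 (number of trials until the first success, k ≥ 1):
H(X) = 1.8534 nats

(In bits, this would be 2.6738 bits.)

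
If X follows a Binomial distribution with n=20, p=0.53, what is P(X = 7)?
0.049730

We have X ~ Binomial(n=20, p=0.53).

For a Binomial distribution, the PMF gives us the probability of each outcome.

Using the PMF formula:
P(X = 7) = 0.049730

Rounded to 4 decimal places: 0.0497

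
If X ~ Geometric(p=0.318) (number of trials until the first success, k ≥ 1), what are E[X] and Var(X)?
E[X] = 3.1447, Var(X) = 6.7442

We have X ~ Geometric(p=0.318) (number of trials until the first success, k ≥ 1).

For a Geometric distribution with p=0.318 (number of trials until the first success, k ≥ 1):

Expected value:
E[X] = 3.1447

Variance:
Var(X) = 6.7442

Standard deviation:
σ = √Var(X) = 2.5970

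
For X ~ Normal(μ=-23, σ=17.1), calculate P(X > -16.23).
0.346087

We have X ~ Normal(μ=-23, σ=17.1).

P(X > -16.23) = 1 - P(X ≤ -16.23)
                = 1 - F(-16.23)
                = 1 - 0.653913
                = 0.346087

So there's approximately a 34.6% chance that X exceeds -16.23.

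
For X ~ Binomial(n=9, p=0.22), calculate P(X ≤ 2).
0.684214

We have X ~ Binomial(n=9, p=0.22).

The CDF gives us P(X ≤ k).

Using the CDF:
P(X ≤ 2) = 0.684214

This means there's approximately a 68.4% chance that X is at most 2.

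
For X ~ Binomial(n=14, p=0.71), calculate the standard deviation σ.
1.6978

We have X ~ Binomial(n=14, p=0.71).

For a Binomial distribution with n=14, p=0.71:
σ = √Var(X) = 1.6978

The standard deviation is the square root of the variance.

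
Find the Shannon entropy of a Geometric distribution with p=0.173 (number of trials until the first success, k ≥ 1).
2.6625 nats

We have X ~ Geometric(p=0.173) (number of trials until the first success, k ≥ 1).

The Shannon entropy measures the uncertainty or information content of the distribution.

For a Geometric distribution with p=0.173 (number of trials until the first success, k ≥ 1):
H(X) = 2.6625 nats

(In bits, this would be 3.8412 bits.)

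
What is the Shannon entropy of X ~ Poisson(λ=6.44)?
2.3359 nats

We have X ~ Poisson(λ=6.44).

The Shannon entropy measures the uncertainty or information content of the distribution.

For a Poisson distribution with λ=6.44:
H(X) = 2.3359 nats

(In bits, this would be 3.3700 bits.)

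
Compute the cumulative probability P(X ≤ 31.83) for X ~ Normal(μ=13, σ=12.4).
0.935562

We have X ~ Normal(μ=13, σ=12.4).

The CDF gives us P(X ≤ k).

Using the CDF:
P(X ≤ 31.83) = 0.935562

This means there's approximately a 93.6% chance that X is at most 31.83.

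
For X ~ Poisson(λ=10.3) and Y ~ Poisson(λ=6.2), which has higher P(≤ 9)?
Y has higher probability (P(Y ≤ 9) = 0.9016 > P(X ≤ 9) = 0.4210)

Compute P(≤ 9) for each distribution:

X ~ Poisson(λ=10.3):
P(X ≤ 9) = 0.4210

Y ~ Poisson(λ=6.2):
P(Y ≤ 9) = 0.9016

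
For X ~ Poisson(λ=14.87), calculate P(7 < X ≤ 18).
0.809133

We have X ~ Poisson(λ=14.87).

To find P(7 < X ≤ 18), we use:
P(7 < X ≤ 18) = P(X ≤ 18) - P(X ≤ 7)
                 = F(18) - F(7)
                 = 0.828531 - 0.019398
                 = 0.809133

So there's approximately a 80.9% chance that X falls in this range.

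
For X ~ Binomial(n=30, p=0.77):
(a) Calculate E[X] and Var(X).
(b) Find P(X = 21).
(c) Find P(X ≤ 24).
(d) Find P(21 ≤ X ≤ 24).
(a) E[X] = 23.1000, Var(X) = 5.3130
(b) P(X = 21) = 0.106515
(c) P(X ≤ 24) = 0.719187
(d) P(21 ≤ X ≤ 24) = 0.588133

We have X ~ Binomial(n=30, p=0.77).

(a) Moments:
E[X] = 23.1000
Var(X) = 5.3130
σ = √Var(X) = 2.3050

(b) Point probability using PMF:
P(X = 21) = 0.106515

(c) Cumulative probability using CDF:
P(X ≤ 24) = F(24) = 0.719187

(d) Range probability:
P(21 ≤ X ≤ 24) = P(X ≤ 24) - P(X ≤ 20)
                   = F(24) - F(20)
                   = 0.719187 - 0.131054
                   = 0.588133

This means approximately 58.8% of outcomes fall in the interval [21, 24].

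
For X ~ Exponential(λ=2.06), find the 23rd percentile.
0.1269

We have X ~ Exponential(λ=2.06).

We want to find x such that P(X ≤ x) = 0.23.

This is the 23rd percentile, which means 23% of values fall below this point.

Using the inverse CDF (quantile function):
x = F⁻¹(0.23) = 0.1269

Verification: P(X ≤ 0.1269) = 0.23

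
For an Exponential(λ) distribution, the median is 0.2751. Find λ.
λ = 2.5196

For X ~ Exponential(λ), the CDF is F(x) = 1 - e^(-λx).
The median m satisfies F(m) = 0.5:
1 - e^(-λm) = 0.5
e^(-λm) = 0.5
λm = ln(2)
m = ln(2) / λ

Given m = 0.2751:
λ = ln(2) / 0.2751 = 0.693147 / 0.2751 = 2.5196

Verification: ln(2) / 2.5196 = 0.2751 ✓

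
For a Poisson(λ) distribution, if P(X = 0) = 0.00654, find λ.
λ = 5.0298

For a Poisson(λ) distribution, the PMF at 0 is:
P(X = 0) = λ^0 e^(-λ) / 0! = e^(-λ)

Given P(X = 0) = 0.00654:
e^(-λ) = 0.00654
-λ = ln(0.00654)
λ = -ln(0.00654) = 5.0298

Verification: e^(-5.0298) = 0.00654 ✓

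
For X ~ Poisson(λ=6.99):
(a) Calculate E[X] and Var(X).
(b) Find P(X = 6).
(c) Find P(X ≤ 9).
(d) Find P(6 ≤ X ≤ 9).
(a) E[X] = 6.9900, Var(X) = 6.9900
(b) P(X = 6) = 0.149215
(c) P(X ≤ 9) = 0.831509
(d) P(6 ≤ X ≤ 9) = 0.529521

We have X ~ Poisson(λ=6.99).

(a) Moments:
E[X] = 6.9900
Var(X) = 6.9900
σ = √Var(X) = 2.6439

(b) Point probability using PMF:
P(X = 6) = 0.149215

(c) Cumulative probability using CDF:
P(X ≤ 9) = F(9) = 0.831509

(d) Range probability:
P(6 ≤ X ≤ 9) = P(X ≤ 9) - P(X ≤ 5)
                   = F(9) - F(5)
                   = 0.831509 - 0.301987
                   = 0.529521

This means approximately 53.0% of outcomes fall in the interval [6, 9].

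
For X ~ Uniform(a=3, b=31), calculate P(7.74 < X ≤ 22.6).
0.530714

We have X ~ Uniform(a=3, b=31).

To find P(7.74 < X ≤ 22.6), we use:
P(7.74 < X ≤ 22.6) = P(X ≤ 22.6) - P(X ≤ 7.74)
                 = F(22.6) - F(7.74)
                 = 0.700000 - 0.169286
                 = 0.530714

So there's approximately a 53.1% chance that X falls in this range.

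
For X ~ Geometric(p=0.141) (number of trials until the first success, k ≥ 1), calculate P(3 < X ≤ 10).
0.415098

We have X ~ Geometric(p=0.141) (number of trials until the first success, k ≥ 1).

To find P(3 < X ≤ 10), we use:
P(3 < X ≤ 10) = P(X ≤ 10) - P(X ≤ 3)
                 = F(10) - F(3)
                 = 0.781258 - 0.366160
                 = 0.415098

So there's approximately a 41.5% chance that X falls in this range.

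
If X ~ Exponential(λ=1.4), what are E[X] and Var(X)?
E[X] = 0.7143, Var(X) = 0.5102

We have X ~ Exponential(λ=1.4).

For an Exponential distribution with λ=1.4:

Expected value:
E[X] = 0.7143

Variance:
Var(X) = 0.5102

Standard deviation:
σ = √Var(X) = 0.7143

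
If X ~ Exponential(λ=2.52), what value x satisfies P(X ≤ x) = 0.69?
0.4648

We have X ~ Exponential(λ=2.52).

We want to find x such that P(X ≤ x) = 0.69.

This is the 69th percentile, which means 69% of values fall below this point.

Using the inverse CDF (quantile function):
x = F⁻¹(0.69) = 0.4648

Verification: P(X ≤ 0.4648) = 0.69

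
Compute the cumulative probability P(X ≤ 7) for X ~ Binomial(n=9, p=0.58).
0.944164

We have X ~ Binomial(n=9, p=0.58).

The CDF gives us P(X ≤ k).

Using the CDF:
P(X ≤ 7) = 0.944164

This means there's approximately a 94.4% chance that X is at most 7.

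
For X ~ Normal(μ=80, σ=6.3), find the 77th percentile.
84.6547

We have X ~ Normal(μ=80, σ=6.3).

We want to find x such that P(X ≤ x) = 0.77.

This is the 77th percentile, which means 77% of values fall below this point.

Using the inverse CDF (quantile function):
x = F⁻¹(0.77) = 84.6547

Verification: P(X ≤ 84.6547) = 0.77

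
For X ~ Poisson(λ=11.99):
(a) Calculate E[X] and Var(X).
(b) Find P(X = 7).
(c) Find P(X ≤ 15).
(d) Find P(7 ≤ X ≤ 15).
(a) E[X] = 11.9900, Var(X) = 11.9900
(b) P(X = 7) = 0.043864
(c) P(X ≤ 15) = 0.845139
(d) P(7 ≤ X ≤ 15) = 0.799061

We have X ~ Poisson(λ=11.99).

(a) Moments:
E[X] = 11.9900
Var(X) = 11.9900
σ = √Var(X) = 3.4627

(b) Point probability using PMF:
P(X = 7) = 0.043864

(c) Cumulative probability using CDF:
P(X ≤ 15) = F(15) = 0.845139

(d) Range probability:
P(7 ≤ X ≤ 15) = P(X ≤ 15) - P(X ≤ 6)
                   = F(15) - F(6)
                   = 0.845139 - 0.046078
                   = 0.799061

This means approximately 79.9% of outcomes fall in the interval [7, 15].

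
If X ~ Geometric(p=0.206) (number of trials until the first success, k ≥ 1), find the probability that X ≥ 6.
0.315575

We have X ~ Geometric(p=0.206) (number of trials until the first success, k ≥ 1).

For discrete distributions, P(X ≥ 6) = 1 - P(X ≤ 5).

P(X ≤ 5) = 0.684425
P(X ≥ 6) = 1 - 0.684425 = 0.315575

So there's approximately a 31.6% chance that X is at least 6.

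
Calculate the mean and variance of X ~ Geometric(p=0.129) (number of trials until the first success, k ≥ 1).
E[X] = 7.7519, Var(X) = 52.3406

We have X ~ Geometric(p=0.129) (number of trials until the first success, k ≥ 1).

For a Geometric distribution with p=0.129 (number of trials until the first success, k ≥ 1):

Expected value:
E[X] = 7.7519

Variance:
Var(X) = 52.3406

Standard deviation:
σ = √Var(X) = 7.2347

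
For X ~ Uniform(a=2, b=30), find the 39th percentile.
12.9200

We have X ~ Uniform(a=2, b=30).

We want to find x such that P(X ≤ x) = 0.39.

This is the 39th percentile, which means 39% of values fall below this point.

Using the inverse CDF (quantile function):
x = F⁻¹(0.39) = 12.9200

Verification: P(X ≤ 12.9200) = 0.39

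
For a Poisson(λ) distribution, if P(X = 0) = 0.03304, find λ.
λ = 3.4100

For a Poisson(λ) distribution, the PMF at 0 is:
P(X = 0) = λ^0 e^(-λ) / 0! = e^(-λ)

Given P(X = 0) = 0.03304:
e^(-λ) = 0.03304
-λ = ln(0.03304)
λ = -ln(0.03304) = 3.4100

Verification: e^(-3.4100) = 0.03304 ✓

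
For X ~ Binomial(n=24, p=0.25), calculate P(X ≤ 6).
0.607412

We have X ~ Binomial(n=24, p=0.25).

The CDF gives us P(X ≤ k).

Using the CDF:
P(X ≤ 6) = 0.607412

This means there's approximately a 60.7% chance that X is at most 6.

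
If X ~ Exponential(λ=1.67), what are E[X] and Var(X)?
E[X] = 0.5988, Var(X) = 0.3586

We have X ~ Exponential(λ=1.67).

For an Exponential distribution with λ=1.67:

Expected value:
E[X] = 0.5988

Variance:
Var(X) = 0.3586

Standard deviation:
σ = √Var(X) = 0.5988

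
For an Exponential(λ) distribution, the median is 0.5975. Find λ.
λ = 1.1601

For X ~ Exponential(λ), the CDF is F(x) = 1 - e^(-λx).
The median m satisfies F(m) = 0.5:
1 - e^(-λm) = 0.5
e^(-λm) = 0.5
λm = ln(2)
m = ln(2) / λ

Given m = 0.5975:
λ = ln(2) / 0.5975 = 0.693147 / 0.5975 = 1.1601

Verification: ln(2) / 1.1601 = 0.5975 ✓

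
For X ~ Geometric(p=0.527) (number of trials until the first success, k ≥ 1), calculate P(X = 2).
0.249271

We have X ~ Geometric(p=0.527) (number of trials until the first success, k ≥ 1).

For a Geometric distribution, the PMF gives us the probability of each outcome.

Using the PMF formula:
P(X = 2) = 0.249271

Rounded to 4 decimal places: 0.2493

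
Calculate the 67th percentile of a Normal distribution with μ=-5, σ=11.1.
-0.1170

We have X ~ Normal(μ=-5, σ=11.1).

We want to find x such that P(X ≤ x) = 0.67.

This is the 67th percentile, which means 67% of values fall below this point.

Using the inverse CDF (quantile function):
x = F⁻¹(0.67) = -0.1170

Verification: P(X ≤ -0.1170) = 0.67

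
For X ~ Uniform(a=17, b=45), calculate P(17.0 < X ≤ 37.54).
0.733571

We have X ~ Uniform(a=17, b=45).

To find P(17.0 < X ≤ 37.54), we use:
P(17.0 < X ≤ 37.54) = P(X ≤ 37.54) - P(X ≤ 17.0)
                 = F(37.54) - F(17.0)
                 = 0.733571 - 0.000000
                 = 0.733571

So there's approximately a 73.4% chance that X falls in this range.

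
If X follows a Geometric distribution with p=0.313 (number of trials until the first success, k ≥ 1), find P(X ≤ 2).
0.528031

We have X ~ Geometric(p=0.313) (number of trials until the first success, k ≥ 1).

The CDF gives us P(X ≤ k).

Using the CDF:
P(X ≤ 2) = 0.528031

This means there's approximately a 52.8% chance that X is at most 2.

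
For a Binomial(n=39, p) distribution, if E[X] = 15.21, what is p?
p = 0.39

For a Binomial(n, p) distribution:
E[X] = n × p

Given n = 39 and E[X] = 15.21:
15.21 = 39 × p
p = 15.21 / 39 = 0.39

Verification: Binomial(39, 0.39) has E[X] = 15.21 ✓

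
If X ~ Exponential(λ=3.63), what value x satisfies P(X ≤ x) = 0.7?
0.3317

We have X ~ Exponential(λ=3.63).

We want to find x such that P(X ≤ x) = 0.7.

This is the 70th percentile, which means 70% of values fall below this point.

Using the inverse CDF (quantile function):
x = F⁻¹(0.7) = 0.3317

Verification: P(X ≤ 0.3317) = 0.7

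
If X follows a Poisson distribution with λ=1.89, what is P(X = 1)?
0.285526

We have X ~ Poisson(λ=1.89).

For a Poisson distribution, the PMF gives us the probability of each outcome.

Using the PMF formula:
P(X = 1) = 0.285526

Rounded to 4 decimal places: 0.2855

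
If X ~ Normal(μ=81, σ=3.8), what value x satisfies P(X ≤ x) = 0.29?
78.8971

We have X ~ Normal(μ=81, σ=3.8).

We want to find x such that P(X ≤ x) = 0.29.

This is the 29th percentile, which means 29% of values fall below this point.

Using the inverse CDF (quantile function):
x = F⁻¹(0.29) = 78.8971

Verification: P(X ≤ 78.8971) = 0.29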